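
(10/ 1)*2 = 20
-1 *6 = -6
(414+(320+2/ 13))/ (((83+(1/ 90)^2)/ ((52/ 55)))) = 61845120/ 7395311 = 8.36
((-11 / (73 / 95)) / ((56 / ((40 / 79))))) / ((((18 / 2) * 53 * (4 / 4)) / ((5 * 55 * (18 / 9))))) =-0.15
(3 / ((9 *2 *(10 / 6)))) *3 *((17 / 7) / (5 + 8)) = 51 / 910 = 0.06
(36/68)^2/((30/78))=1053/1445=0.73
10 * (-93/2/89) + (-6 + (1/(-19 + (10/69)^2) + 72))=488328102/8041951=60.72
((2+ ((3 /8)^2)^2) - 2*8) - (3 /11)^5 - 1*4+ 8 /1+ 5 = -3286274677 /659664896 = -4.98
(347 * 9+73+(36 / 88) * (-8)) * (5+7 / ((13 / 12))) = 5232880 / 143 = 36593.57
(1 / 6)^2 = 1 / 36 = 0.03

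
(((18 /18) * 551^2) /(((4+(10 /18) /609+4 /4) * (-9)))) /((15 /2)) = -61631003 /68525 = -899.39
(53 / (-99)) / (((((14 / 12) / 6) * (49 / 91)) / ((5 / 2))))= -6890 / 539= -12.78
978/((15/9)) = 2934/5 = 586.80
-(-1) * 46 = 46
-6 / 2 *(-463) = 1389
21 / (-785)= -21 / 785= -0.03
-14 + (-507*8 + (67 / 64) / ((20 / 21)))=-5208193 / 1280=-4068.90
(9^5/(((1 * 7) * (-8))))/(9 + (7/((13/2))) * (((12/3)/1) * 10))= -767637/37912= -20.25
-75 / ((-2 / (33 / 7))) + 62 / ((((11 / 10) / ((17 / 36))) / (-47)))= -1074.17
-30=-30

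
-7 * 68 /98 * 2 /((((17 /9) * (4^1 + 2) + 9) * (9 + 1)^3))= -51 /106750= -0.00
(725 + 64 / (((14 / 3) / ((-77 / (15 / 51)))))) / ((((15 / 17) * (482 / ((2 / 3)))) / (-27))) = 730677 / 6025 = 121.27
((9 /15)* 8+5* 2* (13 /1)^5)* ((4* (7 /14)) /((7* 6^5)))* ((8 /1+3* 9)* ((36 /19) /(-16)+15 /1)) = 71057.53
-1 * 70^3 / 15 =-68600 / 3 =-22866.67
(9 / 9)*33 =33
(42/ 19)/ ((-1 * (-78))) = 7/ 247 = 0.03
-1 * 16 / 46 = -8 / 23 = -0.35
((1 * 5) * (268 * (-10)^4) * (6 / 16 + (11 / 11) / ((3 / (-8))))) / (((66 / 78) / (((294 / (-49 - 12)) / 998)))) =5334875000 / 30439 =175264.46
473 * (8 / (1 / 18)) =68112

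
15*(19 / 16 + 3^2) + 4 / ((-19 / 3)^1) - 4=45047 / 304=148.18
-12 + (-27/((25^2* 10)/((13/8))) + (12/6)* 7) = 99649/50000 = 1.99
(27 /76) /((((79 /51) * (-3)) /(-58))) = 13311 /3002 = 4.43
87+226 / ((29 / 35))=10433 / 29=359.76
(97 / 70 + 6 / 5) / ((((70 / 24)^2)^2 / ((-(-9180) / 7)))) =3445452288 / 73530625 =46.86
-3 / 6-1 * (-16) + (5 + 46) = 133 / 2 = 66.50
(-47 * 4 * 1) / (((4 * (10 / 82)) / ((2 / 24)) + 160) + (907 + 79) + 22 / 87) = -0.16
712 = 712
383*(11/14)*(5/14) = 21065/196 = 107.47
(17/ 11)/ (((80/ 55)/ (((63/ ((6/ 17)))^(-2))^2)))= 1/ 955485153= 0.00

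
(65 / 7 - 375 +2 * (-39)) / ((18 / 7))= -1553 / 9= -172.56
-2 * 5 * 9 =-90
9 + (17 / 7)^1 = 80 / 7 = 11.43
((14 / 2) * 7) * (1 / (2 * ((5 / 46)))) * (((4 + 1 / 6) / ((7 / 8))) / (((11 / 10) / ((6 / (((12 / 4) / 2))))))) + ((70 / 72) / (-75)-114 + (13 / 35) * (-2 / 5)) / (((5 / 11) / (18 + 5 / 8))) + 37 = -737.74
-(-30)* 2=60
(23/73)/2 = 23/146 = 0.16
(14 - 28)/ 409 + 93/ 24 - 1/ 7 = 84697/ 22904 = 3.70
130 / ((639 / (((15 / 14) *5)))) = 1625 / 1491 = 1.09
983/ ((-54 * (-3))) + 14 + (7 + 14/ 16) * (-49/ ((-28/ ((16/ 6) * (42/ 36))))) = 40787/ 648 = 62.94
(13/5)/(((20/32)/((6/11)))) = 624/275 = 2.27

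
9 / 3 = 3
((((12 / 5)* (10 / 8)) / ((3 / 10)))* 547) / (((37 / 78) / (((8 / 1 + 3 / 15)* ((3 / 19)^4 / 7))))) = 283387572 / 33753139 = 8.40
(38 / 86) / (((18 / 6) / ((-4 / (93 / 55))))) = -4180 / 11997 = -0.35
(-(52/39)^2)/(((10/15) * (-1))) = 8/3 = 2.67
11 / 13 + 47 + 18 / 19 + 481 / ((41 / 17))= 2513851 / 10127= 248.23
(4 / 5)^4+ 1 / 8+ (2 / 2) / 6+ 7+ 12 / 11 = 1450709 / 165000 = 8.79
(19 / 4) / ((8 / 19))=361 / 32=11.28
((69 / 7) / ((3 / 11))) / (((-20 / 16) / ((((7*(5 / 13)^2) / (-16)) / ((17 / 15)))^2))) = -49809375 / 528264256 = -0.09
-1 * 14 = -14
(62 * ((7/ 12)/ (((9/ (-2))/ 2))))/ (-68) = 217/ 918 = 0.24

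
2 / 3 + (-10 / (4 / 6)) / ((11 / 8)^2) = -2638 / 363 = -7.27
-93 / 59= -1.58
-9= -9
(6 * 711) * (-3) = -12798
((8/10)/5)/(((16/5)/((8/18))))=1/45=0.02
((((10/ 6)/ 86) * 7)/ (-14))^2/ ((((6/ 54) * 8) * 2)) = 25/ 473344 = 0.00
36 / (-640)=-9 / 160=-0.06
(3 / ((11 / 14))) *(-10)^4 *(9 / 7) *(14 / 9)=840000 / 11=76363.64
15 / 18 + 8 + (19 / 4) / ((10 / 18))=1043 / 60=17.38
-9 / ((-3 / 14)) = 42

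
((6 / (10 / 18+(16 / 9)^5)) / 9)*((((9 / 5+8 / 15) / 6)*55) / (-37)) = -120285 / 5715871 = -0.02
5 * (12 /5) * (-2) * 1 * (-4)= 96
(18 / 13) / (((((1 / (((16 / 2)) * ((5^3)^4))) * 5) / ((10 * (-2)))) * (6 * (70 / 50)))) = -1287774725.27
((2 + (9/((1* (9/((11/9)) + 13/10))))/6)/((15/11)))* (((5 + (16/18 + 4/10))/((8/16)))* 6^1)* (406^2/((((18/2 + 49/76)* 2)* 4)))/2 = 20191328181332/157173525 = 128465.20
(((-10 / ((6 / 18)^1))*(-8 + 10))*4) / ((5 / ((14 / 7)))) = -96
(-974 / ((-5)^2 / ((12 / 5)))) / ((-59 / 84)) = 981792 / 7375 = 133.12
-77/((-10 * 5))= 77/50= 1.54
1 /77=0.01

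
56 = 56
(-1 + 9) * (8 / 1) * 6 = 384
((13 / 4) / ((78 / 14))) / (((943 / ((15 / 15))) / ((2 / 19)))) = 7 / 107502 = 0.00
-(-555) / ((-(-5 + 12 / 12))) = 555 / 4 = 138.75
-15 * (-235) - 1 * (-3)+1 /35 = 123481 /35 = 3528.03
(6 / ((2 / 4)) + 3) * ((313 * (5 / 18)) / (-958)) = -7825 / 5748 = -1.36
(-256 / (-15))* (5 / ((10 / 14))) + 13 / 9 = 5441 / 45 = 120.91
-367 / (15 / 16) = -5872 / 15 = -391.47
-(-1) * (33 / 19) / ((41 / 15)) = 495 / 779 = 0.64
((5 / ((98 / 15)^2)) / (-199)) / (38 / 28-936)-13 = -4644342569 / 357257138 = -13.00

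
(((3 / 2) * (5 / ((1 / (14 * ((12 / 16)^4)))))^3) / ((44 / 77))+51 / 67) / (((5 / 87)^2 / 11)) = 2669291898632526519 / 28101836800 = 94986385.33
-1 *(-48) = 48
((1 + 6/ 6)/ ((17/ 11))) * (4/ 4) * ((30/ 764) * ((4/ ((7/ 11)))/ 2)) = 3630/ 22729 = 0.16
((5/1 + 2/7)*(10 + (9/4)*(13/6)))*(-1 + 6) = 3145/8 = 393.12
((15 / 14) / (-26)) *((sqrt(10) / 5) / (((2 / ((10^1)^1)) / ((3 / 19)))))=-45 *sqrt(10) / 6916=-0.02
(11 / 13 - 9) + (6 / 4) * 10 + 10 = 219 / 13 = 16.85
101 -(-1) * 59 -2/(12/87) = 291/2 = 145.50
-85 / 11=-7.73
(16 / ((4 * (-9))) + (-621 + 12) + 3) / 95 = -6.38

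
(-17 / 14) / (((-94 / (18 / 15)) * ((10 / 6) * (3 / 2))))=51 / 8225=0.01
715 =715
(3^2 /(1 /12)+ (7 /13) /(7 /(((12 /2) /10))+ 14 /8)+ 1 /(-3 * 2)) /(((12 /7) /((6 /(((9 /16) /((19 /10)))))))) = 10295530 /8073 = 1275.30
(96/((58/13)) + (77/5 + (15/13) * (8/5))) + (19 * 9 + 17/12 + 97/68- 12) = 19285309/96135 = 200.61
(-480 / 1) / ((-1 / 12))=5760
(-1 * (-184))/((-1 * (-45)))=184/45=4.09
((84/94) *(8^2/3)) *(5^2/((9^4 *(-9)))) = -22400/2775303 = -0.01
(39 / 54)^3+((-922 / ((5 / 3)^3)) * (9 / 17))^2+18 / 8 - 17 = 292368107930887 / 26335125000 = 11101.83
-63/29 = -2.17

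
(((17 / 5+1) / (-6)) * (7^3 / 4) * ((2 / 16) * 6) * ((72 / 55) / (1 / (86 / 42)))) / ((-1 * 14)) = 903 / 100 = 9.03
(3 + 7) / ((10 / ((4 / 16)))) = 1 / 4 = 0.25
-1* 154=-154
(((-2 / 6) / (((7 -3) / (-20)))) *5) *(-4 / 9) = -100 / 27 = -3.70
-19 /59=-0.32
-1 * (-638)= 638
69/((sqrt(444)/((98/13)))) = 1127 * sqrt(111)/481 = 24.69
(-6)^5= -7776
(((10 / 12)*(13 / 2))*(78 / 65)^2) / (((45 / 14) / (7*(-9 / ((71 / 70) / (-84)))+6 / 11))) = 247232804 / 19525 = 12662.37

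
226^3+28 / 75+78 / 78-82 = 865732153 / 75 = 11543095.37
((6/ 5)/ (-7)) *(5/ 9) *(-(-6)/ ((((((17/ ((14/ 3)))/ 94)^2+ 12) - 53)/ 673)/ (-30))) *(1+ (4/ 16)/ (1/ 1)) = -351.76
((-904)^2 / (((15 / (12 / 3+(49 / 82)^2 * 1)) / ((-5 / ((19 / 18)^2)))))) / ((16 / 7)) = -282814605108 / 606841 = -466044.00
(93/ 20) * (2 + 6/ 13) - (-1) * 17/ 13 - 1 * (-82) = 6159/ 65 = 94.75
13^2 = 169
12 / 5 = 2.40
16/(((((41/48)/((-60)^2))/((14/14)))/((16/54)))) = 19980.49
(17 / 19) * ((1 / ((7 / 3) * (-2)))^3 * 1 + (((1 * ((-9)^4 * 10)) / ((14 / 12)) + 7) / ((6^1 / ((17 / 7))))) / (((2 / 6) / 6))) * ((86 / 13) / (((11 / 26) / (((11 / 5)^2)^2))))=1094029336438797 / 8146250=134298522.20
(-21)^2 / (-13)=-441 / 13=-33.92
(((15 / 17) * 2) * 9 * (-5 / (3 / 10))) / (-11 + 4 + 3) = 1125 / 17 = 66.18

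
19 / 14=1.36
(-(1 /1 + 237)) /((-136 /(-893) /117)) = -731367 /4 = -182841.75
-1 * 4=-4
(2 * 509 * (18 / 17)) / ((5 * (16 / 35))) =32067 / 68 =471.57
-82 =-82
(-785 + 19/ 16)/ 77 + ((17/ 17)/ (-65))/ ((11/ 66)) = -822557/ 80080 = -10.27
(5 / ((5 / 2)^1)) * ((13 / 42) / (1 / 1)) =13 / 21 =0.62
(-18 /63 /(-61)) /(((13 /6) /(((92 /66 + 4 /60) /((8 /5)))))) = 241 /122122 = 0.00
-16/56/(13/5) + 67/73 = 5367/6643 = 0.81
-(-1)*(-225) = -225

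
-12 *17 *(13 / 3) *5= -4420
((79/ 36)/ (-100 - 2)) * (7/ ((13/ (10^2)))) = -13825/ 11934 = -1.16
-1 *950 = -950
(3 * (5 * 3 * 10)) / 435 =30 / 29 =1.03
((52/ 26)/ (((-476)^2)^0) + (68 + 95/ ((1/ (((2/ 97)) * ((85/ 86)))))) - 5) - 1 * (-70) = 571160/ 4171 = 136.94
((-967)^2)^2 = 874391437921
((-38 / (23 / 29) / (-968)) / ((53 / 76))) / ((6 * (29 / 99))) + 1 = 27901 / 26818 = 1.04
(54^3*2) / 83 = 314928 / 83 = 3794.31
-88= -88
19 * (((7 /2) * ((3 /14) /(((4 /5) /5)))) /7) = 1425 /112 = 12.72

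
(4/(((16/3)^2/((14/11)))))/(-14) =-9/704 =-0.01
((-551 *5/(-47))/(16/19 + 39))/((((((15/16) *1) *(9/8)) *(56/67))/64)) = 718257152/6724431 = 106.81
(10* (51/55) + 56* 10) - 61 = 5591/11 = 508.27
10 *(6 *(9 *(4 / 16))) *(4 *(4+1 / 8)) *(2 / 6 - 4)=-16335 / 2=-8167.50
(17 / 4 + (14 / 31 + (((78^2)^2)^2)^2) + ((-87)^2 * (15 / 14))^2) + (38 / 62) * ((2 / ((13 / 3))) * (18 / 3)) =74138665575389094464511559868617079 / 39494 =1877213388752445800995381000000.00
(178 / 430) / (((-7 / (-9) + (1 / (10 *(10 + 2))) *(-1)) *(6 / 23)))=24564 / 11911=2.06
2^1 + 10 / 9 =28 / 9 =3.11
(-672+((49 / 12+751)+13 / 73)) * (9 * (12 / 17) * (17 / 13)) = 691.71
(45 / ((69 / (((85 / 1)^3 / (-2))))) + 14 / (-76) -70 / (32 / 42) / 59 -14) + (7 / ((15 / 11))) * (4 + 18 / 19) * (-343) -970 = -649592031709 / 3093960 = -209954.89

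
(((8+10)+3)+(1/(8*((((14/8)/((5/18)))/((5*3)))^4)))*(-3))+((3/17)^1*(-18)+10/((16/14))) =64017389/4408236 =14.52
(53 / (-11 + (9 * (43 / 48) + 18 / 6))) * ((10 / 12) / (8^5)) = 265 / 12288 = 0.02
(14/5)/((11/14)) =196/55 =3.56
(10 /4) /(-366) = -5 /732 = -0.01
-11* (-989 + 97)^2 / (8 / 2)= -2188076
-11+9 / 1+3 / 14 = -1.79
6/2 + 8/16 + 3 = 13/2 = 6.50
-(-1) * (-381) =-381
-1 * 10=-10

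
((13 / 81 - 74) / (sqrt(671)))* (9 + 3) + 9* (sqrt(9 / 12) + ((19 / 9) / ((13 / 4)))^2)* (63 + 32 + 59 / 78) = 1075.78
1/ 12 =0.08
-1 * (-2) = 2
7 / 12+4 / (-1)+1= -29 / 12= -2.42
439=439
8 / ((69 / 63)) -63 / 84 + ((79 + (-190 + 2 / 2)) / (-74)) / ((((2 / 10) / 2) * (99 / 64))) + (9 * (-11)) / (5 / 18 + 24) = 7035157 / 582084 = 12.09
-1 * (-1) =1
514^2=264196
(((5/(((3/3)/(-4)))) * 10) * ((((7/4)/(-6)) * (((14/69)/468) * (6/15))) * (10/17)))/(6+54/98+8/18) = 24010/28225899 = 0.00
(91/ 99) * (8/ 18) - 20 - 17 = -32603/ 891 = -36.59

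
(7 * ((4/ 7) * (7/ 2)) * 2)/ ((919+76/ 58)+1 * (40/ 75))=12180/ 400567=0.03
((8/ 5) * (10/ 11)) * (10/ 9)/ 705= 32/ 13959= 0.00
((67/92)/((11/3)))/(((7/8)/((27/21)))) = 3618/12397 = 0.29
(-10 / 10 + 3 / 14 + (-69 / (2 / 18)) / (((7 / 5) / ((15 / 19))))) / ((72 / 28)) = -93359 / 684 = -136.49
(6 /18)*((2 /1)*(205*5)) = 2050 /3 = 683.33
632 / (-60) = -10.53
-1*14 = -14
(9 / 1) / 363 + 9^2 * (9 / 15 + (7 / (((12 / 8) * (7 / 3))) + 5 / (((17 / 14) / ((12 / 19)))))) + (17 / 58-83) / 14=415.37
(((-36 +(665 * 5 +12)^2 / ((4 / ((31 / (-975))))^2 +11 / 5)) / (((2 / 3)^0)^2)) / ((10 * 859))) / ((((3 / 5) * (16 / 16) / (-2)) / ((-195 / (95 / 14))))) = 9239817584998 / 1241384579291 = 7.44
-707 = -707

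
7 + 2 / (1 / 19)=45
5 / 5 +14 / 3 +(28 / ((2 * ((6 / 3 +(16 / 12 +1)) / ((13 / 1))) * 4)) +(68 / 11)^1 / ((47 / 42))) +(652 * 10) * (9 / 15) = 12202309 / 3102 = 3933.69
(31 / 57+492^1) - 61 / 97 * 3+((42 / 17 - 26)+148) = 57817712 / 93993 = 615.13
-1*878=-878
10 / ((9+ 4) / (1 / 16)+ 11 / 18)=36 / 751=0.05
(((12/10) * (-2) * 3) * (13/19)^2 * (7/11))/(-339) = 0.01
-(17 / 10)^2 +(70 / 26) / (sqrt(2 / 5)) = -289 / 100 +35 * sqrt(10) / 26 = 1.37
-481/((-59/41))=19721/59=334.25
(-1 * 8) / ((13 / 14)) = -112 / 13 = -8.62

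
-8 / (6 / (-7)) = 28 / 3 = 9.33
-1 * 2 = -2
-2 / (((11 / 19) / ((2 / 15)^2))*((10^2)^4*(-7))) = 19 / 216562500000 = 0.00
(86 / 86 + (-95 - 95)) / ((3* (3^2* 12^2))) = -7 / 144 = -0.05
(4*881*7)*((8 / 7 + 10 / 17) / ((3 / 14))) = 10163216 / 51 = 199278.75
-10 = -10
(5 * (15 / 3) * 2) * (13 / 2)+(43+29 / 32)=11805 / 32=368.91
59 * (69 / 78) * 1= 1357 / 26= 52.19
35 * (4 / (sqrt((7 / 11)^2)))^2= 9680 / 7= 1382.86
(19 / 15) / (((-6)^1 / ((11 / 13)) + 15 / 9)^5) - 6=-5513227764459 / 918829984495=-6.00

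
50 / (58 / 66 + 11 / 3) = 11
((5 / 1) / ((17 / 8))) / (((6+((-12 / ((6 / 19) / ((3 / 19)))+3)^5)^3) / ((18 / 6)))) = -40 / 81310439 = -0.00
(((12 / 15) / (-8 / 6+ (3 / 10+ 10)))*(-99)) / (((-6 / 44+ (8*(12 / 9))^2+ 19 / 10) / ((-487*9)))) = 5154933960 / 15384917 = 335.06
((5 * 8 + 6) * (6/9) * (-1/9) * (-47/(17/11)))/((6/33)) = 261602/459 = 569.94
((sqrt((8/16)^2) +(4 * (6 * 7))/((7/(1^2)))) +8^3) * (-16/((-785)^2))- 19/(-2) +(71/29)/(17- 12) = 356542893/35741050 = 9.98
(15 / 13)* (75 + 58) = 1995 / 13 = 153.46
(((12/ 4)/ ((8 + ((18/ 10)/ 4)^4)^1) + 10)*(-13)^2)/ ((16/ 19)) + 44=2125.75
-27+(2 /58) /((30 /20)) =-2347 /87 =-26.98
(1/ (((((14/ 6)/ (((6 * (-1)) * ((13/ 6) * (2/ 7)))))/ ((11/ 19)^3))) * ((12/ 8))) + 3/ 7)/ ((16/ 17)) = 1272059/ 5377456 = 0.24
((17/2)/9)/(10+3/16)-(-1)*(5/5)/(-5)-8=-8.11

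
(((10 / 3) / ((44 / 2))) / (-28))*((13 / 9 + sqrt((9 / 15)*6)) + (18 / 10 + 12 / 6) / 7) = -313 / 29106 - sqrt(10) / 308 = -0.02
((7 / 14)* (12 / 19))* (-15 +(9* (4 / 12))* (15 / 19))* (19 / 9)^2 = -160 / 9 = -17.78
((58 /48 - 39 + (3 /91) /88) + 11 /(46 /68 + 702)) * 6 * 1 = -221240879 /976118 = -226.65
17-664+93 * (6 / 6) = -554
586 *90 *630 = 33226200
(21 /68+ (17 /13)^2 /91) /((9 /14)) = 342611 /672282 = 0.51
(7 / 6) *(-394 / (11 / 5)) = -6895 / 33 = -208.94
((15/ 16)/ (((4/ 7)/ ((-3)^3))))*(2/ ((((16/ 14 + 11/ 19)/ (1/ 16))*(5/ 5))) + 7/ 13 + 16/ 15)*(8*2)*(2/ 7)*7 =-113277339/ 47632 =-2378.18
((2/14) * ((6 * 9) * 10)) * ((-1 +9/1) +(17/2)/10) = 4779/7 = 682.71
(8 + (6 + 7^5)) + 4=16825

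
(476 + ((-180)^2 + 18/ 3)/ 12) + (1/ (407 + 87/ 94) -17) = 242302243/ 76690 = 3159.50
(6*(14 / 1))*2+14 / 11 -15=1697 / 11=154.27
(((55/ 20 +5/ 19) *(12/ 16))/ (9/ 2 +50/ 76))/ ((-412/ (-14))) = 687/ 46144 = 0.01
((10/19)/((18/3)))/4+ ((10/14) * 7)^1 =1145/228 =5.02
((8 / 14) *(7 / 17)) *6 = 24 / 17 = 1.41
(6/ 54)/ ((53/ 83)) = 83/ 477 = 0.17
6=6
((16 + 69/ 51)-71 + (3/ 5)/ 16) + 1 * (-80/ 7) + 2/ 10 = -617259/ 9520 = -64.84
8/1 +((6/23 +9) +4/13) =5253/299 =17.57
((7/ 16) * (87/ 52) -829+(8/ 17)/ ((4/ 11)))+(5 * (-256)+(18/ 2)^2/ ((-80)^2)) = -2980085999/ 1414400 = -2106.96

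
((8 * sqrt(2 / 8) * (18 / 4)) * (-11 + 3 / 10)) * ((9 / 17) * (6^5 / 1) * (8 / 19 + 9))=-12063631968 / 1615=-7469741.16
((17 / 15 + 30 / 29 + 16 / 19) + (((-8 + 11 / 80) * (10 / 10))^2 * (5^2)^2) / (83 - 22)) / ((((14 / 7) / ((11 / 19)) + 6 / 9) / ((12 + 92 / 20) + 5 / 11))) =38522628601933 / 14627507200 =2633.57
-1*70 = -70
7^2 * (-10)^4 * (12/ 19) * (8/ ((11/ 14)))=658560000/ 209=3151004.78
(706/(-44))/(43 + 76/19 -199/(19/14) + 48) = 6707/21582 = 0.31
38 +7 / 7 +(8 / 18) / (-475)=166721 / 4275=39.00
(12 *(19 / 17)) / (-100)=-57 / 425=-0.13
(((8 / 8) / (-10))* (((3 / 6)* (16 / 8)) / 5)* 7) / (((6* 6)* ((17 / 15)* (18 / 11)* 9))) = -77 / 330480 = -0.00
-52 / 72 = -13 / 18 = -0.72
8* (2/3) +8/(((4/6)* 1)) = 52/3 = 17.33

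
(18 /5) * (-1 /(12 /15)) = -9 /2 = -4.50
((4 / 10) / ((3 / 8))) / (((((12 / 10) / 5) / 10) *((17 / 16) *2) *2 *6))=800 / 459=1.74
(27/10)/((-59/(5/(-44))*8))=27/41536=0.00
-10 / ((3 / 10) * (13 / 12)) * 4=-1600 / 13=-123.08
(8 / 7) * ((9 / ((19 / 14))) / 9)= 16 / 19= 0.84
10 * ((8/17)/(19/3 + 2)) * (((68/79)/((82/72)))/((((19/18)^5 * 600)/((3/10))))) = 816293376/5012552913125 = 0.00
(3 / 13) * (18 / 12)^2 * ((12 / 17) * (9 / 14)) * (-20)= -7290 / 1547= -4.71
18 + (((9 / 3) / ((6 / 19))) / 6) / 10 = 2179 / 120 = 18.16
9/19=0.47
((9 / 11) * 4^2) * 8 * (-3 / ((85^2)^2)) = -3456 / 574206875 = -0.00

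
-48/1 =-48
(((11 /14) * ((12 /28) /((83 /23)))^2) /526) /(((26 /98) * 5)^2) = 366597 /30619538300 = 0.00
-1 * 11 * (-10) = 110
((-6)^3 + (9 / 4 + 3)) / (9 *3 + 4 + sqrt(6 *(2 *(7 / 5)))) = -130665 / 18884 + 843 *sqrt(105) / 9442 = -6.00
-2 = -2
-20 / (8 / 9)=-45 / 2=-22.50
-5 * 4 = -20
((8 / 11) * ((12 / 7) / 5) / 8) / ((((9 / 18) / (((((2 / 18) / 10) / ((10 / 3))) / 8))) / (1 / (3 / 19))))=19 / 115500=0.00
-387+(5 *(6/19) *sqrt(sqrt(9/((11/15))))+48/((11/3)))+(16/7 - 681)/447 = -12921838/34419+30 *33^(3/4) *5^(1/4)/209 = -372.47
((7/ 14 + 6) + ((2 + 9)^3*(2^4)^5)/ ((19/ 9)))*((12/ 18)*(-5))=-125608920275/ 57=-2203665267.98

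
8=8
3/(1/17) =51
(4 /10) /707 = 2 /3535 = 0.00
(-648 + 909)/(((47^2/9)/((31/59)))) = 72819/130331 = 0.56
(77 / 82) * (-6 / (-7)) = 33 / 41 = 0.80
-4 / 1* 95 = -380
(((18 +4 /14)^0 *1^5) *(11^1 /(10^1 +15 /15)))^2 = 1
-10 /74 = -0.14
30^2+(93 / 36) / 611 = 900.00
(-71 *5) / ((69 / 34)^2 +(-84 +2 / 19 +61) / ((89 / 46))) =693952580 / 15080709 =46.02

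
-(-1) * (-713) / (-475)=713 / 475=1.50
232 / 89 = 2.61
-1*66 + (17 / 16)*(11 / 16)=-16709 / 256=-65.27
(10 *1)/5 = 2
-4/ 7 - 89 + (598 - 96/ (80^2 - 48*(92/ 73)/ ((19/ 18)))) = 978396917/ 1924412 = 508.41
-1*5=-5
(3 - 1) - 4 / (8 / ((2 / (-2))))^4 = 2047 / 1024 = 2.00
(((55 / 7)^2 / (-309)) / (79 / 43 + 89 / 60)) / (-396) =59125 / 389138841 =0.00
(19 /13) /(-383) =-19 /4979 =-0.00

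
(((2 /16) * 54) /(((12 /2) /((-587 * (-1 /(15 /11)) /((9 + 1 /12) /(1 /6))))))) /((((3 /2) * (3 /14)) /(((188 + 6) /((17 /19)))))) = 5994.01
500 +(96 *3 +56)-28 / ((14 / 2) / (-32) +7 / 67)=38116 / 35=1089.03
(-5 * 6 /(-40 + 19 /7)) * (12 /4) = 2.41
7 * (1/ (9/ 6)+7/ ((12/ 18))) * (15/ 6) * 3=2345/ 4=586.25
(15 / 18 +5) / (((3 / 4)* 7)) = 10 / 9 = 1.11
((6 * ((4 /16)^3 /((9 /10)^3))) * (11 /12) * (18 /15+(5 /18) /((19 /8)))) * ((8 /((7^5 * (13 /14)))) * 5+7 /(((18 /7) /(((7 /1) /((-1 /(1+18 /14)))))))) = -236781149275 /35018832303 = -6.76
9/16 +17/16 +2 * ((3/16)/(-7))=1.57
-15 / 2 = -7.50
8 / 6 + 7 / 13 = 73 / 39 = 1.87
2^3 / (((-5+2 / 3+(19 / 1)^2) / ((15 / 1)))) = 36 / 107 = 0.34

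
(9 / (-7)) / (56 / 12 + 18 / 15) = -0.22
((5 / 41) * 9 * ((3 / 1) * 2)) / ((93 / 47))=4230 / 1271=3.33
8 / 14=4 / 7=0.57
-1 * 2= -2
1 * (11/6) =11/6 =1.83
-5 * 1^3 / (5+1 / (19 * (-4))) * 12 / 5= -912 / 379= -2.41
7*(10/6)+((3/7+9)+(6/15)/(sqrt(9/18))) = 2*sqrt(2)/5+443/21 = 21.66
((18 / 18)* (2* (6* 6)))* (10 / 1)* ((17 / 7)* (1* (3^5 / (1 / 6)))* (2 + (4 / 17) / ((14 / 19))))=289733760 / 49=5912933.88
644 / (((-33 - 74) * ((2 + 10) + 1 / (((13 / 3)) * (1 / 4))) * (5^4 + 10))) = -299 / 407670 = -0.00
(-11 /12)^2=121 /144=0.84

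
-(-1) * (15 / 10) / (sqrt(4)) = 3 / 4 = 0.75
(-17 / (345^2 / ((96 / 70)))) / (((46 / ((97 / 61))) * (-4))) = 3298 / 1948240875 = 0.00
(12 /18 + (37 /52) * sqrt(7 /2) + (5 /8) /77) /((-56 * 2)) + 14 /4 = 3.48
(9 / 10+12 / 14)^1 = 123 / 70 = 1.76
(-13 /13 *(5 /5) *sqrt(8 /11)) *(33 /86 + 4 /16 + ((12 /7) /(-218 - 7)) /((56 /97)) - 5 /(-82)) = -0.58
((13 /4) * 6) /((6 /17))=221 /4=55.25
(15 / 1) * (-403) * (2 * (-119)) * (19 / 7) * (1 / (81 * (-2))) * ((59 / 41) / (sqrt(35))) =-7679971 * sqrt(35) / 7749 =-5863.38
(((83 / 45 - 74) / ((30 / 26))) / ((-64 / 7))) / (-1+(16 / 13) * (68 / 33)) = 42253211 / 9489600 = 4.45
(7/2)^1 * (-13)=-91/2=-45.50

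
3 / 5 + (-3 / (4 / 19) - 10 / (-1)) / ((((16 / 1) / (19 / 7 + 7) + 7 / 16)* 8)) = 1957 / 5670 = 0.35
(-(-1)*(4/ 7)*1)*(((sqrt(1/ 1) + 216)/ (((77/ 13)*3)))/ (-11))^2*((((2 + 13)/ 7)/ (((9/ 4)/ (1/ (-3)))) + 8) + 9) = 682767436/ 58110129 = 11.75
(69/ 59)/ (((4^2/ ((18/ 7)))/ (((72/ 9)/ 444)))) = 207/ 61124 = 0.00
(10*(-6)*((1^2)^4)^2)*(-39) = 2340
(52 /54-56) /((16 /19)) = -14117 /216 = -65.36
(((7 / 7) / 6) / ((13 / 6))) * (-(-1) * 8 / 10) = 4 / 65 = 0.06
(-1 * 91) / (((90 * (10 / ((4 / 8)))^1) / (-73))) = 6643 / 1800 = 3.69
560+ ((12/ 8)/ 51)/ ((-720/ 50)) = 1370875/ 2448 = 560.00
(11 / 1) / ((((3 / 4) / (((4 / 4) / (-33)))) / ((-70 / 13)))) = 280 / 117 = 2.39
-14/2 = -7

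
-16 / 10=-8 / 5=-1.60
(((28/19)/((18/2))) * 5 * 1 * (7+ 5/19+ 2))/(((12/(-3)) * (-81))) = 6160/263169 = 0.02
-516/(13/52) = -2064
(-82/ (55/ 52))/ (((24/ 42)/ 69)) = -514878/ 55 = -9361.42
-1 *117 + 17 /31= -3610 /31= -116.45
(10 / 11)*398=3980 / 11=361.82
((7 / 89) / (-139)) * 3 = -21 / 12371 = -0.00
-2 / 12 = -0.17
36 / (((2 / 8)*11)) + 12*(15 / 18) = 254 / 11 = 23.09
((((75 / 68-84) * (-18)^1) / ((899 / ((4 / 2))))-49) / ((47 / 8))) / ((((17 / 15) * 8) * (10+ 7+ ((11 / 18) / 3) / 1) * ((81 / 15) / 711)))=-74455991100 / 11344127693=-6.56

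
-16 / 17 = -0.94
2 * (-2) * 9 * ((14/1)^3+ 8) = -99072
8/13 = 0.62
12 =12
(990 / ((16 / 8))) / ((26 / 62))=15345 / 13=1180.38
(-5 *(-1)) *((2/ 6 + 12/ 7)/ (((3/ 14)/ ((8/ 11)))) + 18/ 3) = 6410/ 99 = 64.75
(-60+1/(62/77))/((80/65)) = -47359/992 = -47.74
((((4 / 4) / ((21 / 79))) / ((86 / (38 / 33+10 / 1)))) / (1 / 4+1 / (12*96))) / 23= 80896 / 956879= 0.08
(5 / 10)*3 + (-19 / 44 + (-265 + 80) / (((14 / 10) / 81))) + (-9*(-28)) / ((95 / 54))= -308963981 / 29260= -10559.26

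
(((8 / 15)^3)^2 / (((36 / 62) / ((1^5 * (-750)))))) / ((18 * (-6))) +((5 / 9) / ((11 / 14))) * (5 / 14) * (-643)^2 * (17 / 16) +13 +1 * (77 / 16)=110949.80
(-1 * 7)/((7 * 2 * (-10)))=1/20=0.05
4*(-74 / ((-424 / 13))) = 9.08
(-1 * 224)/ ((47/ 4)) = -896/ 47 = -19.06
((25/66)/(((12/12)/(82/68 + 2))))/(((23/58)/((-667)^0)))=79025/25806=3.06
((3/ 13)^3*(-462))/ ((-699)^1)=4158/ 511901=0.01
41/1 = 41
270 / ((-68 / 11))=-1485 / 34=-43.68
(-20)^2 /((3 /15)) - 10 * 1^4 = 1990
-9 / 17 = -0.53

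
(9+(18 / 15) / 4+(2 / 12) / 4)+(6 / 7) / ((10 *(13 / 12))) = 9.42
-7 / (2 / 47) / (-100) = 329 / 200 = 1.64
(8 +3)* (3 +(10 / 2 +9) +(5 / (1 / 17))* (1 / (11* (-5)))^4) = 187.00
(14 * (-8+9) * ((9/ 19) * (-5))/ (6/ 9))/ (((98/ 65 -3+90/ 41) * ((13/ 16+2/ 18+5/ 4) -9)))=362653200/ 34982021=10.37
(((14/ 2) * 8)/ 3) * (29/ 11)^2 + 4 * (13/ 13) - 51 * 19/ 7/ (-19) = 141.03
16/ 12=4/ 3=1.33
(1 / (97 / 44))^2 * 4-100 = -933156 / 9409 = -99.18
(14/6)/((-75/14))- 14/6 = -623/225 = -2.77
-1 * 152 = -152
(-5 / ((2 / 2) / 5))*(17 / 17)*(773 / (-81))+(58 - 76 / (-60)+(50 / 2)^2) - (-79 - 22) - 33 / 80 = 1326371 / 1296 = 1023.43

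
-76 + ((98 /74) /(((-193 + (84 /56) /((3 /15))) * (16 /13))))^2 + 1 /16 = -75.94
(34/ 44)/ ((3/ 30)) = 85/ 11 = 7.73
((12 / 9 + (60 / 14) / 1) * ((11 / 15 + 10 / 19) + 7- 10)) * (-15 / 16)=3658 / 399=9.17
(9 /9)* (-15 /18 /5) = -1 /6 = -0.17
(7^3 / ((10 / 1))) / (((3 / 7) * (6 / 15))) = 2401 / 12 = 200.08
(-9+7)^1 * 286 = -572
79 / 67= 1.18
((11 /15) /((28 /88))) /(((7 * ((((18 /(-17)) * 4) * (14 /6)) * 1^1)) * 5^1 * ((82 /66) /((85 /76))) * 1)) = -384659 /64127280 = -0.01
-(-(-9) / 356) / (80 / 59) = -531 / 28480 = -0.02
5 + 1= 6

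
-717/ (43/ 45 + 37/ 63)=-8365/ 18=-464.72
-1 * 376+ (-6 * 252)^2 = 2285768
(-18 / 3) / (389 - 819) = 3 / 215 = 0.01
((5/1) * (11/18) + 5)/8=145/144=1.01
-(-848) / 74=424 / 37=11.46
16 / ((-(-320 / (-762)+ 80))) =-381 / 1915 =-0.20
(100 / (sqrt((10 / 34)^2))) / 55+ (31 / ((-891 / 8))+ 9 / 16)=92179 / 14256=6.47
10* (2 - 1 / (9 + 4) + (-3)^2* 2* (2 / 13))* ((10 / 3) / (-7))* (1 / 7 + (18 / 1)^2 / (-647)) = 9888100 / 1236417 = 8.00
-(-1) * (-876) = -876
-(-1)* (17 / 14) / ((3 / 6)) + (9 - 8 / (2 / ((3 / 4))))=59 / 7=8.43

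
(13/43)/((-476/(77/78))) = -11/17544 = -0.00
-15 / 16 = -0.94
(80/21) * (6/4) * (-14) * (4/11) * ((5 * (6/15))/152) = -80/209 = -0.38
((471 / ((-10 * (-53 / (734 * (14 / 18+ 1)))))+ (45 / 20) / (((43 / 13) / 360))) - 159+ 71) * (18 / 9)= 90009884 / 34185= 2633.02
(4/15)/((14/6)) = 4/35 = 0.11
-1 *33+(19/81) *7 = -2540/81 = -31.36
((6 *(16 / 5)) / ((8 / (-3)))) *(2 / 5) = -72 / 25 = -2.88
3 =3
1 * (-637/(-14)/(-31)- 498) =-499.47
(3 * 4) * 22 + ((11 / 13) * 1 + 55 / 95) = 65560 / 247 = 265.43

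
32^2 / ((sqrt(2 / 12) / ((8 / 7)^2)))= 65536*sqrt(6) / 49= 3276.12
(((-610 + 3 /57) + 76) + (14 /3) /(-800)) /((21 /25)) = -12174133 /19152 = -635.66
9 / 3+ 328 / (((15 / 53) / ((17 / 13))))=1518.53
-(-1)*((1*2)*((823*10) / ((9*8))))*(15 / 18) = 20575 / 108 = 190.51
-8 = -8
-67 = -67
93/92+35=3313/92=36.01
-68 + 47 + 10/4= -37/2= -18.50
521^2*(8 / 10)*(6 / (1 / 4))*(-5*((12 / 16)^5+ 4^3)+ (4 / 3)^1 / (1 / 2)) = -265603118413 / 160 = -1660019490.08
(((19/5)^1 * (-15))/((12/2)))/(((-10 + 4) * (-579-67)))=-1/408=-0.00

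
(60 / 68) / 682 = 15 / 11594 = 0.00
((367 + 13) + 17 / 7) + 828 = 8473 / 7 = 1210.43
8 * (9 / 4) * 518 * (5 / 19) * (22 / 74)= 13860 / 19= 729.47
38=38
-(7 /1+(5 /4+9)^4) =-11045.13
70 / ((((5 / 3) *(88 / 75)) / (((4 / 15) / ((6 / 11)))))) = 35 / 2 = 17.50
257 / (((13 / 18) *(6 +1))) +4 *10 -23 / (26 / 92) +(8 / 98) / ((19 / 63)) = 16808 / 1729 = 9.72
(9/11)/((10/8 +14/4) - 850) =-12/12397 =-0.00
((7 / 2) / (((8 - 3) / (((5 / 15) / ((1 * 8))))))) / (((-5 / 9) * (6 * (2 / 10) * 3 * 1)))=-7 / 480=-0.01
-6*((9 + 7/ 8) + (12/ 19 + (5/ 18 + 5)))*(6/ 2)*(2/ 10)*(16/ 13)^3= -1700864/ 16055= -105.94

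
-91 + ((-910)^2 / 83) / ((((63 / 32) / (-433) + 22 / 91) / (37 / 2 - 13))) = 5740554782053 / 24825217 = 231238.86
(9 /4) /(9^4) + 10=29161 /2916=10.00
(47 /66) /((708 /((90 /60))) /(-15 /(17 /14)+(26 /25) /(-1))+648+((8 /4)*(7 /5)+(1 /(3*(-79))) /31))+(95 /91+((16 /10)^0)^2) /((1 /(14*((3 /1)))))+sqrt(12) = 2*sqrt(3)+790034836352953 /9202790742574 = 89.31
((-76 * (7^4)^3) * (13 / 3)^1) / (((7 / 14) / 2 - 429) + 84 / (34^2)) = 2258360238329104 / 212379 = 10633632507.59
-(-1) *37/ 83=37/ 83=0.45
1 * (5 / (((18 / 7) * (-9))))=-35 / 162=-0.22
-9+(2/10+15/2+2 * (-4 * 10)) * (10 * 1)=-732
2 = 2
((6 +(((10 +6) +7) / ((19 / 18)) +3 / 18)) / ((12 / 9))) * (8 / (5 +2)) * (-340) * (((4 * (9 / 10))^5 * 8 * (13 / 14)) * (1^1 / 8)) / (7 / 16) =-42587960343552 / 4073125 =-10455844.18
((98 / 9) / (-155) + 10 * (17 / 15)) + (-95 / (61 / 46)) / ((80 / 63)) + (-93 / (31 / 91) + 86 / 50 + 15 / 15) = -1073670509 / 3403800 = -315.43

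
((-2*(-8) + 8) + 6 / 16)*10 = 975 / 4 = 243.75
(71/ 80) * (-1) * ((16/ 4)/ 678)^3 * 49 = -3479/ 389582190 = -0.00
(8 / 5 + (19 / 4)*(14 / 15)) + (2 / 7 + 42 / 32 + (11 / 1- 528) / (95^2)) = 22968193 / 3032400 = 7.57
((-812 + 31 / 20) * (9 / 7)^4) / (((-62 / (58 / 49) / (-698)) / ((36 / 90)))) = -1076340507129 / 91177975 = -11804.83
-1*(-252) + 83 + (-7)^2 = 384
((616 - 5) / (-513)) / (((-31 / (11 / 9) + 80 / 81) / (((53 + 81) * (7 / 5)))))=18912894 / 2063305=9.17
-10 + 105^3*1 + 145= 1157760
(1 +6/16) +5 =51/8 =6.38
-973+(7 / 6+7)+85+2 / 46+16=-863.79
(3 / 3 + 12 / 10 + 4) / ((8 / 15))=93 / 8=11.62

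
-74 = -74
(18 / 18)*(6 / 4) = 1.50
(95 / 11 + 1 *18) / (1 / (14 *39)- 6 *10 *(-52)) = 159978 / 18738731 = 0.01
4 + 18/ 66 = 47/ 11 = 4.27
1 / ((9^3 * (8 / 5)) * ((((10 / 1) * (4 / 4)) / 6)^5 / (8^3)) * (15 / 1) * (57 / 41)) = 2624 / 1603125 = 0.00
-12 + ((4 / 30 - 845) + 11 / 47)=-603926 / 705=-856.63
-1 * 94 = -94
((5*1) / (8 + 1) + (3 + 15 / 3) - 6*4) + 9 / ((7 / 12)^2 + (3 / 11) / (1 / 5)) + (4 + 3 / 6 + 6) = 16397 / 48582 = 0.34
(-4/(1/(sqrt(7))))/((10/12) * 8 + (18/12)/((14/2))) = -1.54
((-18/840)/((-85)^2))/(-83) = 3/83954500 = 0.00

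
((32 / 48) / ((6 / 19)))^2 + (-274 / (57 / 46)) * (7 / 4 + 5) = -2290220 / 1539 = -1488.12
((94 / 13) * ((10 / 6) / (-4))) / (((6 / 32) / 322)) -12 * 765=-1679420 / 117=-14354.02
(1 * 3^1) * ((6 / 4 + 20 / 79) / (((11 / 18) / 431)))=3223449 / 869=3709.38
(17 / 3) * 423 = 2397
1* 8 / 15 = 0.53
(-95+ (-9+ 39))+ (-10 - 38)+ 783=670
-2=-2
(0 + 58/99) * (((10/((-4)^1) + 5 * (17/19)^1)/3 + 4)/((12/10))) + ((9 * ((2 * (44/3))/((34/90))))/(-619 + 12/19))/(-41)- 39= -36.70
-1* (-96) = 96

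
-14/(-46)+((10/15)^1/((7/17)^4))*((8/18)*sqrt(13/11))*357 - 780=-17933/23+11358856*sqrt(143)/33957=3220.43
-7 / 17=-0.41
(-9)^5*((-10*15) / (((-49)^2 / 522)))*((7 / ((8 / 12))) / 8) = 3467652525 / 1372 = 2527443.53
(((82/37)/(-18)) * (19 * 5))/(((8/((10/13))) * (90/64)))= -31160/38961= -0.80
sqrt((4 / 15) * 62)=2 * sqrt(930) / 15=4.07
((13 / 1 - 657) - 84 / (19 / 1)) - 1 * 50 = -13270 / 19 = -698.42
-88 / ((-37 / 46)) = 4048 / 37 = 109.41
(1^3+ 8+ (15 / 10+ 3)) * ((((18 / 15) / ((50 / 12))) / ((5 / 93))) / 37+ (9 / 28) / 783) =73609677 / 37555000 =1.96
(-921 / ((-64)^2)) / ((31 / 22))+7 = 434285 / 63488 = 6.84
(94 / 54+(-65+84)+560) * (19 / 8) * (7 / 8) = 32585 / 27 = 1206.85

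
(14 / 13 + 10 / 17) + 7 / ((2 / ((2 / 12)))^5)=91571723 / 54991872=1.67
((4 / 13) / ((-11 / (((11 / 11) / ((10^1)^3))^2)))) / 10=-1 / 357500000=-0.00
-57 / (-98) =57 / 98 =0.58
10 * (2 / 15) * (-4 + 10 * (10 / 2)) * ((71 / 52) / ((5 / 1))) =16.75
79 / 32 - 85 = -2641 / 32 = -82.53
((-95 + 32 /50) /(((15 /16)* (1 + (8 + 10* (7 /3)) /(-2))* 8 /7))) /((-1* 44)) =-16513 /121000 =-0.14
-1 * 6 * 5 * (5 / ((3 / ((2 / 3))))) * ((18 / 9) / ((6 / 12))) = -400 / 3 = -133.33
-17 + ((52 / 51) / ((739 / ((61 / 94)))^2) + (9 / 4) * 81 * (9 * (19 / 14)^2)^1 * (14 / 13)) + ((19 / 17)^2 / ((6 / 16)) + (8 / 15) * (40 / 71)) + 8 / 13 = 58399927105274248615 / 18020721023025448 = 3240.71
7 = 7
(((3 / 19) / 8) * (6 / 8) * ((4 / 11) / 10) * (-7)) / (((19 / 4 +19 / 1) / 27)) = -1701 / 397100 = -0.00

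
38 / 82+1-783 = -32043 / 41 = -781.54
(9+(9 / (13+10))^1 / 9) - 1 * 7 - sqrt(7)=47 / 23 - sqrt(7)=-0.60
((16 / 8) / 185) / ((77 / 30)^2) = 360 / 219373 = 0.00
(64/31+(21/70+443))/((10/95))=4230.96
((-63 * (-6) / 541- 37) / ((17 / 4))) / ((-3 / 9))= 235668 / 9197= 25.62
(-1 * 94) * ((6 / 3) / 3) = -188 / 3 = -62.67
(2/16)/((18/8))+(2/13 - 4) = -887/234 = -3.79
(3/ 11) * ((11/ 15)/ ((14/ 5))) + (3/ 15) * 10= 2.07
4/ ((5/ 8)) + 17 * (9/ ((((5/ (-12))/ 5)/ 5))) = -45868/ 5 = -9173.60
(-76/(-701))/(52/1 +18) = 38/24535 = 0.00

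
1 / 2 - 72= -143 / 2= -71.50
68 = 68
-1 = -1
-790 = -790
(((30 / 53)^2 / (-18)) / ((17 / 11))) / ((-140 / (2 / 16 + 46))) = 20295 / 5348336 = 0.00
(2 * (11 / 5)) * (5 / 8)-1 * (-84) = 347 / 4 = 86.75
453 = 453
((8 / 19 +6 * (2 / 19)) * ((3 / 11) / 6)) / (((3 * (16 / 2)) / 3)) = 5 / 836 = 0.01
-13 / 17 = -0.76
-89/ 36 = -2.47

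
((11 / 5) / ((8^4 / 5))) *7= 77 / 4096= 0.02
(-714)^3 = -363994344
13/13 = 1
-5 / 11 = -0.45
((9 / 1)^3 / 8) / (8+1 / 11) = 8019 / 712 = 11.26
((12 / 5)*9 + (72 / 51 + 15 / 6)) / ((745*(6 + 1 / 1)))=4337 / 886550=0.00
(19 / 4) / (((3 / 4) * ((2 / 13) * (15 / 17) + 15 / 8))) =33592 / 10665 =3.15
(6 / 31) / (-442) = -3 / 6851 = -0.00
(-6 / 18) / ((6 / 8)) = -4 / 9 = -0.44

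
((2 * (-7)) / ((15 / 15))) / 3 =-14 / 3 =-4.67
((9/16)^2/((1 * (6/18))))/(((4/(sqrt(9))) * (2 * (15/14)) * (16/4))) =1701/20480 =0.08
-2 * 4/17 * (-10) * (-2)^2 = 320/17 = 18.82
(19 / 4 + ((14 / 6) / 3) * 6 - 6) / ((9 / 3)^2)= 41 / 108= 0.38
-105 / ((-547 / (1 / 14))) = 15 / 1094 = 0.01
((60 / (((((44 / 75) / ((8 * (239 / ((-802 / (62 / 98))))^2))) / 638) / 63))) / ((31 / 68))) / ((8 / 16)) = 282845598732000 / 55154743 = 5128218.96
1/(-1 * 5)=-1/5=-0.20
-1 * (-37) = 37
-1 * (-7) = 7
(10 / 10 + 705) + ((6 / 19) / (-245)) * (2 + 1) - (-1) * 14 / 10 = 3292929 / 4655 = 707.40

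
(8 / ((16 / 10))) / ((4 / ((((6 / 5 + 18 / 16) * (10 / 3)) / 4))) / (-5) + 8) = 775 / 1176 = 0.66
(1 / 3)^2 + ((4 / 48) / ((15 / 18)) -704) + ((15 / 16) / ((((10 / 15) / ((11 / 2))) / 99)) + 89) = 434633 / 2880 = 150.91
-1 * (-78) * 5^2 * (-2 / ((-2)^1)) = 1950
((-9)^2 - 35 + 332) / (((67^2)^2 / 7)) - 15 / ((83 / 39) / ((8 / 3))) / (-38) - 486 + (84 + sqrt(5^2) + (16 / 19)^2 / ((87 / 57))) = -364979662641575 / 921571216693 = -396.04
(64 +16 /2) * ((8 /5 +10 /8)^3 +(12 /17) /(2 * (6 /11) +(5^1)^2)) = 8141513823 /4879000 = 1668.68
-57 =-57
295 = 295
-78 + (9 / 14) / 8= -8727 / 112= -77.92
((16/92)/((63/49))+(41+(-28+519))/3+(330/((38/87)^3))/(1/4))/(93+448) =22743142189/768118833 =29.61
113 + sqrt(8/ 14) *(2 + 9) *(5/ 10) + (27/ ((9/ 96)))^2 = 83061.16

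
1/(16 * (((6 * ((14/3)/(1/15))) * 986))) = 1/6625920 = 0.00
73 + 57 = 130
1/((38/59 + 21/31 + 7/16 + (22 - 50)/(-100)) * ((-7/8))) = -5852800/10442061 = -0.56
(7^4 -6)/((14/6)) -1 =7178/7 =1025.43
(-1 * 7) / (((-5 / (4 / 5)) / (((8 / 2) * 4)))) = 448 / 25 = 17.92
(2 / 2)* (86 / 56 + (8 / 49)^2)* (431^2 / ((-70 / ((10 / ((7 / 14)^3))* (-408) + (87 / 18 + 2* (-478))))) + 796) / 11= 12661251.32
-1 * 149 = -149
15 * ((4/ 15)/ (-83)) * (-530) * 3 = 6360/ 83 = 76.63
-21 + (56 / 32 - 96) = -461 / 4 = -115.25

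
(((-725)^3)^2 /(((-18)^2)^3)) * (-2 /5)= -29044107470703125 /17006112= -1707862883.10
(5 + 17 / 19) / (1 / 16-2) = -1792 / 589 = -3.04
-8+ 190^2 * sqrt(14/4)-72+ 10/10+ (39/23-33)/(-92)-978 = -558973/529+ 18050 * sqrt(14) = 66480.26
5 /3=1.67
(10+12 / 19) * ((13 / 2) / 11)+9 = 15.28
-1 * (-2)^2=-4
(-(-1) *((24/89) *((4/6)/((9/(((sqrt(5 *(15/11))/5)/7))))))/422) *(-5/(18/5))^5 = -9765625 *sqrt(33)/3073818606012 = -0.00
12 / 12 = 1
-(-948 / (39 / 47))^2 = -220581904 / 169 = -1305218.37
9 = 9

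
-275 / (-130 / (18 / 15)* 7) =33 / 91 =0.36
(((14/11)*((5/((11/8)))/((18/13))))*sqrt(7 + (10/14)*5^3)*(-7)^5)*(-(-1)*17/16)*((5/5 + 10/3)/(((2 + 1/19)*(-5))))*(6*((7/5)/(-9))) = -494008151*sqrt(4718)/147015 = -230808.31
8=8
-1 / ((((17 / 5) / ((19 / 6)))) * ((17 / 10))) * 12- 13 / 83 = -161457 / 23987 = -6.73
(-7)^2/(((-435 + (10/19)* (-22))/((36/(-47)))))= 33516/398795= 0.08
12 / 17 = 0.71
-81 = -81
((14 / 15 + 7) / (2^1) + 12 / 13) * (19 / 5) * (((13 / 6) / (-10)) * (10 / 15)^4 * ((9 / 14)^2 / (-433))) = 36233 / 47738250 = 0.00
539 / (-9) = -59.89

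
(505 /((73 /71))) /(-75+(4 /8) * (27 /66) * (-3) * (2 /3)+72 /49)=-38651690 /5818611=-6.64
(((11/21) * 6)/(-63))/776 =-11/171108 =-0.00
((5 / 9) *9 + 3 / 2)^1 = 13 / 2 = 6.50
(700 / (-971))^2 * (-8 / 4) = -980000 / 942841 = -1.04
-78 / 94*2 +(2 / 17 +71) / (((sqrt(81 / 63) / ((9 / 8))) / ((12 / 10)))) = -78 / 47 +10881*sqrt(7) / 340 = 83.01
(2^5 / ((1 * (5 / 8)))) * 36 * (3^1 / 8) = 691.20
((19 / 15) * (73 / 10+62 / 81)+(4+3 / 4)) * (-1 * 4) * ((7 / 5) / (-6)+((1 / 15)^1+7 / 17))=-363679 / 24786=-14.67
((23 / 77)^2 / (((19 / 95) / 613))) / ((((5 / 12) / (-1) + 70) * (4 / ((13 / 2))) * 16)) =12646803 / 31684576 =0.40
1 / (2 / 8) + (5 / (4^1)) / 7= 117 / 28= 4.18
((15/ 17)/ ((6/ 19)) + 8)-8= 95/ 34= 2.79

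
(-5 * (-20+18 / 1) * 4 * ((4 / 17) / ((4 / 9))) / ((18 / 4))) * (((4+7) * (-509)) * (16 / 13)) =-7166720 / 221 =-32428.60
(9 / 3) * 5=15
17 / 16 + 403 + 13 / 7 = 45463 / 112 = 405.92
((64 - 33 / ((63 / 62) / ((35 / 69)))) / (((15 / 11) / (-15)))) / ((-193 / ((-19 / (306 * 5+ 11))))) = -2056142 / 61564491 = -0.03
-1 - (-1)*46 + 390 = 435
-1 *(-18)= 18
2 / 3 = 0.67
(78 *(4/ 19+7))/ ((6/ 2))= 3562/ 19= 187.47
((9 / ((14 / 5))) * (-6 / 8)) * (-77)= 1485 / 8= 185.62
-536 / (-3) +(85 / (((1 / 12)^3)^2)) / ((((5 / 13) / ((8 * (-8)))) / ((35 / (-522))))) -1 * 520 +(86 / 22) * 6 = 2709999147950 / 957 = 2831765044.88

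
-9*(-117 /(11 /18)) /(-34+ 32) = -9477 /11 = -861.55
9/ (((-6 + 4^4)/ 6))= 0.22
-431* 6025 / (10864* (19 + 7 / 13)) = -33758075 / 2759456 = -12.23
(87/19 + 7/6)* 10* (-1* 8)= -26200/57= -459.65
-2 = -2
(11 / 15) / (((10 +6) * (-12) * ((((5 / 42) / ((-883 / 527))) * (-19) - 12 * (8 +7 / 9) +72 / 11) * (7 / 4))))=106843 / 4769928600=0.00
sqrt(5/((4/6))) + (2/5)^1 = 2/5 + sqrt(30)/2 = 3.14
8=8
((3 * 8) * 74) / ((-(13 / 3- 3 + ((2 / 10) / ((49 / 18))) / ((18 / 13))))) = -1281.02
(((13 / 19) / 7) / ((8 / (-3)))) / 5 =-39 / 5320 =-0.01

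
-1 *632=-632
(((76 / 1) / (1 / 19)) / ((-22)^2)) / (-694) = -361 / 83974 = -0.00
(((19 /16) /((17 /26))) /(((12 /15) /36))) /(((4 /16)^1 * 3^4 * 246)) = 1235 /75276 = 0.02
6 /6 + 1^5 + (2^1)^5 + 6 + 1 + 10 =51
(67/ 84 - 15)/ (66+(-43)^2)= -1193/ 160860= -0.01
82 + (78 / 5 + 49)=733 / 5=146.60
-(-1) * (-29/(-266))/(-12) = -29/3192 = -0.01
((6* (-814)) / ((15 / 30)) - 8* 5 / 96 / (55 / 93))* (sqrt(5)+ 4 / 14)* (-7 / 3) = 429823 / 66+ 3008761* sqrt(5) / 132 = 57480.61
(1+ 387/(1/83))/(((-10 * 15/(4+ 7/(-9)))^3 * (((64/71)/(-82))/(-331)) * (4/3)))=-377430311072389/52488000000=-7190.79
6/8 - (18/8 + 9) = -21/2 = -10.50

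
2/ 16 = 1/ 8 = 0.12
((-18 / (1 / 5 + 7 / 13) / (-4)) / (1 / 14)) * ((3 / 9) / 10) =91 / 32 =2.84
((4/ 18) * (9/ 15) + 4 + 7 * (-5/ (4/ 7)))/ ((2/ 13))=-44551/ 120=-371.26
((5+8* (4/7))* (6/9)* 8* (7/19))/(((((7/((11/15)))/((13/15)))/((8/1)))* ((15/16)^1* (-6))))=-9810944/4039875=-2.43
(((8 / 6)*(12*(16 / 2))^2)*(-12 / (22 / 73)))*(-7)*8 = 301400064 / 11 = 27400005.82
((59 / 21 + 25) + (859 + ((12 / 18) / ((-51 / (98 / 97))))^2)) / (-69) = -1367271634933 / 106383300723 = -12.85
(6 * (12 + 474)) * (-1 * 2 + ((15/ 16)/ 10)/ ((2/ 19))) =-51759/ 16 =-3234.94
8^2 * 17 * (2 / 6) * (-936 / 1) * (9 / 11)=-3055104 / 11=-277736.73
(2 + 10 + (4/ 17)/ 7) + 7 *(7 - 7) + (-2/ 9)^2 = 116468/ 9639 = 12.08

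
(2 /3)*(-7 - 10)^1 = -34 /3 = -11.33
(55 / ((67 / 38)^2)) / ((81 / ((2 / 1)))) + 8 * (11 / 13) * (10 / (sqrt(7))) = 158840 / 363609 + 880 * sqrt(7) / 91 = 26.02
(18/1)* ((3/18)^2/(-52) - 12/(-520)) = 211/520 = 0.41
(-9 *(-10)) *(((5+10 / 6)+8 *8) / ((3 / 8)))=16960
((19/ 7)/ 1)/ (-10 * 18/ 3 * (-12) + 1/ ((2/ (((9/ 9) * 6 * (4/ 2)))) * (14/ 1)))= 19/ 5043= 0.00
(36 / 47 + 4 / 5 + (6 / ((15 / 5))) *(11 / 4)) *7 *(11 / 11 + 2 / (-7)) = 35.33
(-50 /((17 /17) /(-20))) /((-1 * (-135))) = 7.41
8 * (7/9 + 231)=16688/9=1854.22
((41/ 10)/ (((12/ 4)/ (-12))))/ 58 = -41/ 145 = -0.28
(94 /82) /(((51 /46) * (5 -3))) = 1081 /2091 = 0.52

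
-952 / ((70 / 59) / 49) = -196588 / 5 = -39317.60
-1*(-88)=88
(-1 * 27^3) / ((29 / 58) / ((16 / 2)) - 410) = 48.01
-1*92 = -92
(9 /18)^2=1 /4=0.25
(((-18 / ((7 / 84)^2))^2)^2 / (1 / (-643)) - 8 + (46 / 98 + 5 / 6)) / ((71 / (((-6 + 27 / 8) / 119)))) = 8532932146004756401 / 946288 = 9017267624660.52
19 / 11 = 1.73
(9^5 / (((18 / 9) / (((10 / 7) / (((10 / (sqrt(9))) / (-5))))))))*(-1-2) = 189800.36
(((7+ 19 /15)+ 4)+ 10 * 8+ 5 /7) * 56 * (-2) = -156208 /15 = -10413.87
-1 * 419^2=-175561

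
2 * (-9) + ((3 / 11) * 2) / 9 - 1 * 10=-922 / 33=-27.94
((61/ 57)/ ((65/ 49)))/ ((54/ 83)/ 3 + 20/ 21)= 1736609/ 2516930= 0.69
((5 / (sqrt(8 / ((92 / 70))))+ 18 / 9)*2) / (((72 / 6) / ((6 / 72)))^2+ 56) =1 / 5198+ sqrt(805) / 145544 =0.00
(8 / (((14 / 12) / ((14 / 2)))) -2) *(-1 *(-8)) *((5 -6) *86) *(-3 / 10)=9494.40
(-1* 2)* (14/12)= -7/3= -2.33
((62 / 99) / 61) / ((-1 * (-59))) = 0.00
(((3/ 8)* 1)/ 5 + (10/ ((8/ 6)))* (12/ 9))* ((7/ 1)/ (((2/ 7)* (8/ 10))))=19747/ 64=308.55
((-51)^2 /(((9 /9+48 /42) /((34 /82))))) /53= 103173 /10865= 9.50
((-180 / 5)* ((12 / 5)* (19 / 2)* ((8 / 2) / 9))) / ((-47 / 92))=167808 / 235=714.08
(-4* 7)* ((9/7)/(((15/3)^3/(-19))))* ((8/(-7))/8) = -684/875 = -0.78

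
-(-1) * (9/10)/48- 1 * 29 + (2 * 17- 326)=-51357/160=-320.98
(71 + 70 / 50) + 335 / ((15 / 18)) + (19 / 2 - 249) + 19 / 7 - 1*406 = -11787 / 70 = -168.39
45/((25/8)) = 72/5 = 14.40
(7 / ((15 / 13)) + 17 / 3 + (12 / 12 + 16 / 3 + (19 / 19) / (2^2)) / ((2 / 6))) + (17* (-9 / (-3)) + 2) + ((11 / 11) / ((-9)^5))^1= 99773107 / 1180980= 84.48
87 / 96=29 / 32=0.91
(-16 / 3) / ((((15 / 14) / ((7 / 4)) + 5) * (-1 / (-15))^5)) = -7938000 / 11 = -721636.36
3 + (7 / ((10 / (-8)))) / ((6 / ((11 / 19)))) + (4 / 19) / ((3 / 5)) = 267 / 95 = 2.81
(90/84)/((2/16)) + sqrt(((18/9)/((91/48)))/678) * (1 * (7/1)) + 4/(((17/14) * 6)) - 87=-27803/357 + 4 * sqrt(10283)/1469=-77.60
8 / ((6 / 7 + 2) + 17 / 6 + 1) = 1.20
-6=-6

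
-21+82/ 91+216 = 195.90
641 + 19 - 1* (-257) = 917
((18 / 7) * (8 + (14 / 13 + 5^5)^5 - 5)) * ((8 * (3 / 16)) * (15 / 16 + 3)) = 13467635128226444413720977 / 2970344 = 4534032128341513445.49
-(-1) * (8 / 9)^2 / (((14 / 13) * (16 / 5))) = 130 / 567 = 0.23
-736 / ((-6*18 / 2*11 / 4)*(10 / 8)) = 5888 / 1485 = 3.96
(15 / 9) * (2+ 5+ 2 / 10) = 12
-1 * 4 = -4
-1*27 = -27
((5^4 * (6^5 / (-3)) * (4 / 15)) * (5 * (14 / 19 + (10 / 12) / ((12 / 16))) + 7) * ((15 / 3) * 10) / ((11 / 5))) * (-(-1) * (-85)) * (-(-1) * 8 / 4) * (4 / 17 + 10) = 57983760000000 / 209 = 277434258373.21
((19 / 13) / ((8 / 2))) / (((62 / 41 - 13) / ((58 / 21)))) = -22591 / 257166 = -0.09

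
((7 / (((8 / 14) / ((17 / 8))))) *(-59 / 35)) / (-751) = 7021 / 120160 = 0.06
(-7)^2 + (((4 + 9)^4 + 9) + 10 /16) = 28619.62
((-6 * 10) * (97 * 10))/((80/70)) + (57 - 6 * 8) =-50916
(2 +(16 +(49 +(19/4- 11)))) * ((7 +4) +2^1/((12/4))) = 2835/4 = 708.75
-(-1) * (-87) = -87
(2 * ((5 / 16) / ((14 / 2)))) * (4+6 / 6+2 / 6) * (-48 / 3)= -160 / 21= -7.62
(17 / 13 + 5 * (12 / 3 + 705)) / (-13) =-46102 / 169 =-272.79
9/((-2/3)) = -27/2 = -13.50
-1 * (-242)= 242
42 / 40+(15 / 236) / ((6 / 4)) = 1289 / 1180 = 1.09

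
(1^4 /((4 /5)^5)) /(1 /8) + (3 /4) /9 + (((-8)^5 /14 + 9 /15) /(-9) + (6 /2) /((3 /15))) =12075607 /40320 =299.49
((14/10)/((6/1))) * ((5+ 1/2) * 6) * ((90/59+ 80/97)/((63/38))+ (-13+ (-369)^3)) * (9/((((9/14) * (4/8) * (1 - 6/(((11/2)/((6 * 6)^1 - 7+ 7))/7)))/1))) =30687174290597132/775952955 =39547725.27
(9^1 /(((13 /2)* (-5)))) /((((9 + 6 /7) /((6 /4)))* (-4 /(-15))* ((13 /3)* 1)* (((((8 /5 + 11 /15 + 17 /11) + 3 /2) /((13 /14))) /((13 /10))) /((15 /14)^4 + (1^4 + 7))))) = -956808369 /12546665600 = -0.08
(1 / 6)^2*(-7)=-7 / 36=-0.19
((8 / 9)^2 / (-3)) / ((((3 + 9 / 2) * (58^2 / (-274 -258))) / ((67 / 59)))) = 1140608 / 180861255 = 0.01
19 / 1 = 19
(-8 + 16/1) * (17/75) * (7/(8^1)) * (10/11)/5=238/825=0.29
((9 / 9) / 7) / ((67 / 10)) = 10 / 469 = 0.02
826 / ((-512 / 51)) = -21063 / 256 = -82.28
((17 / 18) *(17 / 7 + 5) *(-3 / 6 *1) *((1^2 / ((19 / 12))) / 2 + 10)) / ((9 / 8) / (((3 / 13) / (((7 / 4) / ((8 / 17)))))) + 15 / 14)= -11088896 / 5883597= -1.88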